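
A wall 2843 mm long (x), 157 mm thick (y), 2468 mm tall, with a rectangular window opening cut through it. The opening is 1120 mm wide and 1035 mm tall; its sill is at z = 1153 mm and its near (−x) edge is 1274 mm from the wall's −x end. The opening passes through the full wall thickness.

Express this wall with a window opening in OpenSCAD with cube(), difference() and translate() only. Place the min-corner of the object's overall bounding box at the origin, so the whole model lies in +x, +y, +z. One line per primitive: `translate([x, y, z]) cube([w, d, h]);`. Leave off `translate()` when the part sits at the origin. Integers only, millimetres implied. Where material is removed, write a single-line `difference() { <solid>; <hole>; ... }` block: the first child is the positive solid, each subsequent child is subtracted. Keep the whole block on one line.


difference() { cube([2843, 157, 2468]); translate([1274, 0, 1153]) cube([1120, 157, 1035]); }


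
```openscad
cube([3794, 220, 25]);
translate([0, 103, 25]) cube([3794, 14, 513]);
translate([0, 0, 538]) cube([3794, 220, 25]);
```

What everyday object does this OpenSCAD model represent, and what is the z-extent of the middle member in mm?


An I-beam. The web height is 513 mm.

Two wide flanges with a thin centred web — an I-beam. Overall 563 mm minus two 25 mm flanges gives a web of 563 − 2·25 = 513 mm.


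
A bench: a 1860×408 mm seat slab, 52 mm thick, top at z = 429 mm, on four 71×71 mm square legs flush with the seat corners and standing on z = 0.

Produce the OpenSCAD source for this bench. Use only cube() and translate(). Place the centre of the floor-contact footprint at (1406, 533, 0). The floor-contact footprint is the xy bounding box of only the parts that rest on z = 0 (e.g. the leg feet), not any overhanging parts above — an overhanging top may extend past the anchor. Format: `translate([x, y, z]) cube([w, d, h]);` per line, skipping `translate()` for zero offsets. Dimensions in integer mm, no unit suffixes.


translate([476, 329, 377]) cube([1860, 408, 52]);
translate([476, 329, 0]) cube([71, 71, 377]);
translate([476, 666, 0]) cube([71, 71, 377]);
translate([2265, 329, 0]) cube([71, 71, 377]);
translate([2265, 666, 0]) cube([71, 71, 377]);


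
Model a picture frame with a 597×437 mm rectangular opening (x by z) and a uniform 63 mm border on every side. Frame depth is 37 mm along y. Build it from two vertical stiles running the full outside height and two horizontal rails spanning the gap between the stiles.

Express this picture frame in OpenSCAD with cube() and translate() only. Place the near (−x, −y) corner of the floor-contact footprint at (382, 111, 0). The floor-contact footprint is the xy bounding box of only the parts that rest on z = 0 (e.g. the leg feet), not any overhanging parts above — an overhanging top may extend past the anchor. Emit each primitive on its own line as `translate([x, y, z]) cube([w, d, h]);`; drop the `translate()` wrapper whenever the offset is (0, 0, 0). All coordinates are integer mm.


translate([382, 111, 0]) cube([63, 37, 563]);
translate([1042, 111, 0]) cube([63, 37, 563]);
translate([445, 111, 0]) cube([597, 37, 63]);
translate([445, 111, 500]) cube([597, 37, 63]);


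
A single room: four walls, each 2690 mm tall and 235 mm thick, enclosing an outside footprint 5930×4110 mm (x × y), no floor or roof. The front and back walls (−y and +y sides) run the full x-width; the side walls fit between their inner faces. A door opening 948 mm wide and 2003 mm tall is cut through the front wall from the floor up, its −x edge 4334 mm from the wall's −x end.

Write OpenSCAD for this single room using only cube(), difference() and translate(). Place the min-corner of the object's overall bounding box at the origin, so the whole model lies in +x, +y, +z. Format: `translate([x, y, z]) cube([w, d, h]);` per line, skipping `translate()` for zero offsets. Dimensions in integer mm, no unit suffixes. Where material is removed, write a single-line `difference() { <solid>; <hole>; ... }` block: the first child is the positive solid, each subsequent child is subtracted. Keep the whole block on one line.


difference() { cube([5930, 235, 2690]); translate([4334, 0, 0]) cube([948, 235, 2003]); }
translate([0, 3875, 0]) cube([5930, 235, 2690]);
translate([0, 235, 0]) cube([235, 3640, 2690]);
translate([5695, 235, 0]) cube([235, 3640, 2690]);


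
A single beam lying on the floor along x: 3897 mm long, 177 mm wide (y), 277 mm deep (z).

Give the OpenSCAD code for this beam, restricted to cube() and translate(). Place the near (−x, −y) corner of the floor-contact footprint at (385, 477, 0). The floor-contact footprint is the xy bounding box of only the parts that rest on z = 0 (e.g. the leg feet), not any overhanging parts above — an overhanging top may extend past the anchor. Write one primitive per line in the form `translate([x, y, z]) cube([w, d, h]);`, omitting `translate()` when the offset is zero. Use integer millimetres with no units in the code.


translate([385, 477, 0]) cube([3897, 177, 277]);


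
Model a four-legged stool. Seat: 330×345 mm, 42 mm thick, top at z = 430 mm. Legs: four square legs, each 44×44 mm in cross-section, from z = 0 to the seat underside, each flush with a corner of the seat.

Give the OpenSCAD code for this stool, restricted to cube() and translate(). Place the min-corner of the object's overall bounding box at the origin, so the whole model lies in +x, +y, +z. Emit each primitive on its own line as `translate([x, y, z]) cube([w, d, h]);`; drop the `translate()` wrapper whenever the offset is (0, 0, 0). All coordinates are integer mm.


translate([0, 0, 388]) cube([330, 345, 42]);
cube([44, 44, 388]);
translate([286, 0, 0]) cube([44, 44, 388]);
translate([0, 301, 0]) cube([44, 44, 388]);
translate([286, 301, 0]) cube([44, 44, 388]);


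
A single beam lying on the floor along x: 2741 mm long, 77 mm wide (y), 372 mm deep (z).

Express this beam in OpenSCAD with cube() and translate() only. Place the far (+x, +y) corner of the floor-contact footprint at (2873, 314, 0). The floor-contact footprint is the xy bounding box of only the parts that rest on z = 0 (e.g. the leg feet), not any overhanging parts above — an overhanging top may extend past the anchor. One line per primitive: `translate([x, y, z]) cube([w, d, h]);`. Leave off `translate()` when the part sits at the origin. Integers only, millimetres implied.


translate([132, 237, 0]) cube([2741, 77, 372]);


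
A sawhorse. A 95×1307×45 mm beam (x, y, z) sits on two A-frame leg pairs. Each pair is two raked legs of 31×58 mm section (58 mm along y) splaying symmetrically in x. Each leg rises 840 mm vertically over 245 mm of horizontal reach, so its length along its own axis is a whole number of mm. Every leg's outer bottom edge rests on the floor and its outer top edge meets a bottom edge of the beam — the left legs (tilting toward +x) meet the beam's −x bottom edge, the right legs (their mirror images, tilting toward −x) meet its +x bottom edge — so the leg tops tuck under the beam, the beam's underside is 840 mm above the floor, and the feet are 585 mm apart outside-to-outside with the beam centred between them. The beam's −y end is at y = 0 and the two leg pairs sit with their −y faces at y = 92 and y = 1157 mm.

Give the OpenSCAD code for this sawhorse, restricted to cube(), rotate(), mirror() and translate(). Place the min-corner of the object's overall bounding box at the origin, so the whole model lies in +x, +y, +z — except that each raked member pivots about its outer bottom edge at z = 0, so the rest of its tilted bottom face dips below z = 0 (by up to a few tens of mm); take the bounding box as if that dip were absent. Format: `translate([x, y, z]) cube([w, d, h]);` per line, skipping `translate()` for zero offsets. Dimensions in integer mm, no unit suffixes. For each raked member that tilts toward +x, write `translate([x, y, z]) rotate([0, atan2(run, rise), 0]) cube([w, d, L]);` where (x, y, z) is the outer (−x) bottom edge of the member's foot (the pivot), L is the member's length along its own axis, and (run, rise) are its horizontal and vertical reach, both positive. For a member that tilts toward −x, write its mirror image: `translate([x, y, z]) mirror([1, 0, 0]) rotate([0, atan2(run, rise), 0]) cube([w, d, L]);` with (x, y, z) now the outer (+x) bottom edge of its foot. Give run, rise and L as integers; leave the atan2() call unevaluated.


translate([245, 0, 840]) cube([95, 1307, 45]);
translate([0, 92, 0]) rotate([0, atan2(245, 840), 0]) cube([31, 58, 875]);
translate([585, 92, 0]) mirror([1, 0, 0]) rotate([0, atan2(245, 840), 0]) cube([31, 58, 875]);
translate([0, 1157, 0]) rotate([0, atan2(245, 840), 0]) cube([31, 58, 875]);
translate([585, 1157, 0]) mirror([1, 0, 0]) rotate([0, atan2(245, 840), 0]) cube([31, 58, 875]);


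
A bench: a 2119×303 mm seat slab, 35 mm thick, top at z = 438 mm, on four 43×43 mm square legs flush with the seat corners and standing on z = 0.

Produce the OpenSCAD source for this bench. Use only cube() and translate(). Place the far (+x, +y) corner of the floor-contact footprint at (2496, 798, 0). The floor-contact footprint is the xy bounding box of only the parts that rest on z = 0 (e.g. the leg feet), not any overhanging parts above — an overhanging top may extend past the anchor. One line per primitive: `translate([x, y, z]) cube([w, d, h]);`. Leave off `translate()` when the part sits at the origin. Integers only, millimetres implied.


translate([377, 495, 403]) cube([2119, 303, 35]);
translate([377, 495, 0]) cube([43, 43, 403]);
translate([377, 755, 0]) cube([43, 43, 403]);
translate([2453, 495, 0]) cube([43, 43, 403]);
translate([2453, 755, 0]) cube([43, 43, 403]);


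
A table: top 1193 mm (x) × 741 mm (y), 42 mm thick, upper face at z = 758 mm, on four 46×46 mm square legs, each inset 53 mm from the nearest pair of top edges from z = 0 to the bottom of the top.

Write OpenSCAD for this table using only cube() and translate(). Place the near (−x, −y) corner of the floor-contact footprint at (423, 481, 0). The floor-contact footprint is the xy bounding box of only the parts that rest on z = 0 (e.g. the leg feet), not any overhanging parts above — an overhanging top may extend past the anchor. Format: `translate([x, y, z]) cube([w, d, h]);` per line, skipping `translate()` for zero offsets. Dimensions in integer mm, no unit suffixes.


translate([370, 428, 716]) cube([1193, 741, 42]);
translate([423, 481, 0]) cube([46, 46, 716]);
translate([1464, 481, 0]) cube([46, 46, 716]);
translate([423, 1070, 0]) cube([46, 46, 716]);
translate([1464, 1070, 0]) cube([46, 46, 716]);


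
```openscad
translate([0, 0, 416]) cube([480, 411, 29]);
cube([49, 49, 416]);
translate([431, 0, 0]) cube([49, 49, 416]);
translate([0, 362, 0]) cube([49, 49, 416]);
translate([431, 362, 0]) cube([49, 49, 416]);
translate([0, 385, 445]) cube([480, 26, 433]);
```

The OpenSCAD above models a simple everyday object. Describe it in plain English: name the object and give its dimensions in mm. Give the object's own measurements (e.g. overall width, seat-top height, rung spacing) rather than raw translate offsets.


A chair. The seat is a 480×411×29 mm slab with its top at z = 445 mm, on four 49×49 mm corner legs (flush with the seat edges, standing on z = 0). A flat backrest 26 mm thick, 433 mm tall, spans the full seat width and rises from the seat top along its +y edge, rear face flush with the rear of the seat.


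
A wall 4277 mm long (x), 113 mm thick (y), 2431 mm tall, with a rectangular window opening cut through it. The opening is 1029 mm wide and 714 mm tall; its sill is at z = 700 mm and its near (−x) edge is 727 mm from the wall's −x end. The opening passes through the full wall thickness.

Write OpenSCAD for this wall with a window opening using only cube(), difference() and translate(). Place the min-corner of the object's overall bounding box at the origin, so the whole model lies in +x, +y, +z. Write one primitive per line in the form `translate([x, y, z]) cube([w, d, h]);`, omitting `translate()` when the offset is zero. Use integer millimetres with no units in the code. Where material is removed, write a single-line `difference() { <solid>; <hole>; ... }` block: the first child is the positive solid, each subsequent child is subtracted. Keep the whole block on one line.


difference() { cube([4277, 113, 2431]); translate([727, 0, 700]) cube([1029, 113, 714]); }


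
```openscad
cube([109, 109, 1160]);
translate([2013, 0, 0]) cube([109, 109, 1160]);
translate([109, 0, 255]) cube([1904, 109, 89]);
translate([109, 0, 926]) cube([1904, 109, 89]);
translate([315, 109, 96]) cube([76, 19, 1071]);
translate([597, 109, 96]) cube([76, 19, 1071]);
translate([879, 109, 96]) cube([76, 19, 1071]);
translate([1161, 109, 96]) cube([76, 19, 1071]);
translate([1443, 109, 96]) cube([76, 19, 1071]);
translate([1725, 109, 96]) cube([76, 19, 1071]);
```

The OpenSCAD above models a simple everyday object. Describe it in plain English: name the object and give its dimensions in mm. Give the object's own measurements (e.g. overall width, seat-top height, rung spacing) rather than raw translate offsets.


A fence section. Two 109×109 mm posts, 1160 mm tall, stand on the floor with a clear span of 1904 mm between their inner faces. Two horizontal rails of 109×89 mm section span the gap between the posts with their undersides at z = 255 mm and z = 926 mm, flush with the posts' −y face. 6 pickets, each 76 mm wide, 19 mm thick and 1071 mm tall, are fixed to the +y face of the rails with their bottoms at z = 96 mm, spaced across the span with a 206 mm gap after the −x post and between neighbouring pickets, with 212 mm left before the +x post.


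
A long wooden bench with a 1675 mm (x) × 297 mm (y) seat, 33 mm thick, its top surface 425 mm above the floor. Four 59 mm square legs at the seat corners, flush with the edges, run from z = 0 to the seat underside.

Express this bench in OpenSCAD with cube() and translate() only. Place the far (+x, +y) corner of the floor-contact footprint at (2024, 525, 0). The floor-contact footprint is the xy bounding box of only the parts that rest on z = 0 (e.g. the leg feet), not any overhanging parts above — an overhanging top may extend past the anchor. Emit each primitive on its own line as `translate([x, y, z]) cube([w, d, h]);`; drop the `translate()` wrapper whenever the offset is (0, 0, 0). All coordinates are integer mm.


translate([349, 228, 392]) cube([1675, 297, 33]);
translate([349, 228, 0]) cube([59, 59, 392]);
translate([349, 466, 0]) cube([59, 59, 392]);
translate([1965, 228, 0]) cube([59, 59, 392]);
translate([1965, 466, 0]) cube([59, 59, 392]);


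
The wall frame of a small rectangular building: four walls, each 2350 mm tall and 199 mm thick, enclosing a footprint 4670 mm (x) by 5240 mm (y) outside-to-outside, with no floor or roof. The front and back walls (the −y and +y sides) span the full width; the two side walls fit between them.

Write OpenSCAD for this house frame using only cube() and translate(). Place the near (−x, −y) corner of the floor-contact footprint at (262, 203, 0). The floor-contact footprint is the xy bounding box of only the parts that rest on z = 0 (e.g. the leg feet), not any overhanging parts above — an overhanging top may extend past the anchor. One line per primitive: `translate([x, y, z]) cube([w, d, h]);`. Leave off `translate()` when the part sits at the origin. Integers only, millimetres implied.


translate([262, 203, 0]) cube([4670, 199, 2350]);
translate([262, 5244, 0]) cube([4670, 199, 2350]);
translate([262, 402, 0]) cube([199, 4842, 2350]);
translate([4733, 402, 0]) cube([199, 4842, 2350]);


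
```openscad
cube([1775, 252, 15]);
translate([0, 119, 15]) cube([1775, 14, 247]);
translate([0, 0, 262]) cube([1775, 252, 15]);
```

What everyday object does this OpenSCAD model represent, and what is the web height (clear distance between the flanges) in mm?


An I-beam. The web height is 247 mm.

Two wide flanges with a thin centred web — an I-beam. Overall 277 mm minus two 15 mm flanges gives a web of 277 − 2·15 = 247 mm.


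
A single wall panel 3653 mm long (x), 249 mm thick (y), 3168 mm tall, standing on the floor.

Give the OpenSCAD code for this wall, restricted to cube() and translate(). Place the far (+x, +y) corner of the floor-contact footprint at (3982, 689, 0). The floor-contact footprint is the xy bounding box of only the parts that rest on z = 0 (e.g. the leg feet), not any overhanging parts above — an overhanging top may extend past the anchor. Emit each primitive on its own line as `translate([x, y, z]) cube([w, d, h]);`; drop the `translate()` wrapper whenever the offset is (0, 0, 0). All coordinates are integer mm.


translate([329, 440, 0]) cube([3653, 249, 3168]);


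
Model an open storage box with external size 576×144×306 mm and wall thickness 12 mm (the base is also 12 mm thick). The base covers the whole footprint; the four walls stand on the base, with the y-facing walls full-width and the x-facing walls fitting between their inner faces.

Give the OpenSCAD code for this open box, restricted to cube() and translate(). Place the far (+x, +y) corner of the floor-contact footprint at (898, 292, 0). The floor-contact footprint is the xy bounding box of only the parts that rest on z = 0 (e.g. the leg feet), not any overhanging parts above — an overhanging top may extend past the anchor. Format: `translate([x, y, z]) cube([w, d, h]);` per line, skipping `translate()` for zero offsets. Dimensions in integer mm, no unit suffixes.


translate([322, 148, 0]) cube([576, 144, 12]);
translate([322, 148, 12]) cube([576, 12, 294]);
translate([322, 280, 12]) cube([576, 12, 294]);
translate([322, 160, 12]) cube([12, 120, 294]);
translate([886, 160, 12]) cube([12, 120, 294]);


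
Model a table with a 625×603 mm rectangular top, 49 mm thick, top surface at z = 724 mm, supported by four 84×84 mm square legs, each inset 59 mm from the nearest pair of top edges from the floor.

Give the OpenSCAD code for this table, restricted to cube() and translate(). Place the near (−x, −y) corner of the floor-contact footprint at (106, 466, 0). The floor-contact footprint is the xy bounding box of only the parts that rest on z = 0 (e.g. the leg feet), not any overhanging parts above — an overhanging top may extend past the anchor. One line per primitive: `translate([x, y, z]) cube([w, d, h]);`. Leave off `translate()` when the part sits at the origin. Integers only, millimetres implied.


translate([47, 407, 675]) cube([625, 603, 49]);
translate([106, 466, 0]) cube([84, 84, 675]);
translate([529, 466, 0]) cube([84, 84, 675]);
translate([106, 867, 0]) cube([84, 84, 675]);
translate([529, 867, 0]) cube([84, 84, 675]);


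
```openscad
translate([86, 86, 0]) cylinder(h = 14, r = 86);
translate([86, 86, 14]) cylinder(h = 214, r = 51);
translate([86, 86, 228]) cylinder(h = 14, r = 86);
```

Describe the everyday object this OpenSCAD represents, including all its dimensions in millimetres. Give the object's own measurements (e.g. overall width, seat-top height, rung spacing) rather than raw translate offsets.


A spool: two coaxial disc flanges of radius 86 mm and thickness 14 mm, joined by a core cylinder of radius 51 mm and height 214 mm. The lower flange rests on z = 0 and the three cylinders share a vertical axis.


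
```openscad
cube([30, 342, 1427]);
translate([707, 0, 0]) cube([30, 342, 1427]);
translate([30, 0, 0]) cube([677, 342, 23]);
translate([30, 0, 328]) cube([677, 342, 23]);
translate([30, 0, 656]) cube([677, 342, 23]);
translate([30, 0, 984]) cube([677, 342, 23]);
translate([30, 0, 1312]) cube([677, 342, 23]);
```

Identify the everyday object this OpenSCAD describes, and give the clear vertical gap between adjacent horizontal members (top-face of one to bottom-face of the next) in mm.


A bookshelf. The clear shelf gap is 305 mm.

Two tall side panels with 5 horizontal boards between them — a bookshelf. The first two shelf undersides are at z = 0 and z = 328; with shelf thickness 23, the clear gap is 328 − 0 − 23 = 305 mm.


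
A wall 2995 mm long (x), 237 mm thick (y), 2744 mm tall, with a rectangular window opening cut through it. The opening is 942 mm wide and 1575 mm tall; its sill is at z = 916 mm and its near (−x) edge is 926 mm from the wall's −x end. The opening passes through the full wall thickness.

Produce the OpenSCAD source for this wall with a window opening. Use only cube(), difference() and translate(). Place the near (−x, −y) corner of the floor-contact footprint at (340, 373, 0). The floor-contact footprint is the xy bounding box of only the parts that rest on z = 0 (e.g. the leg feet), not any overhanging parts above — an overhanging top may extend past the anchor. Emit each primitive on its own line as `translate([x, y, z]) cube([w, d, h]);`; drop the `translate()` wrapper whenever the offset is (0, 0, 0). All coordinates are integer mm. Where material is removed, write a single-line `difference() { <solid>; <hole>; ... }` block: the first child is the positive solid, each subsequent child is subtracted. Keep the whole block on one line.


difference() { translate([340, 373, 0]) cube([2995, 237, 2744]); translate([1266, 373, 916]) cube([942, 237, 1575]); }


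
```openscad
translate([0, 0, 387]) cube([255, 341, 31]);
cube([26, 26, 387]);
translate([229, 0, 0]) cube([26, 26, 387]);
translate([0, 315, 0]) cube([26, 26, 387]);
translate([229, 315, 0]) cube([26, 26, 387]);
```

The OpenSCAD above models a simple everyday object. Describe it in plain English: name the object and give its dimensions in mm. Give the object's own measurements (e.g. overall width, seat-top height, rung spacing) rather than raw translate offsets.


A four-legged stool. The seat is a 255×341×31 mm slab whose top surface is at z = 418 mm; four square legs, each 26×26 mm in cross-section, run from the floor (z = 0) to the underside of the seat, each flush with a corner of the seat.


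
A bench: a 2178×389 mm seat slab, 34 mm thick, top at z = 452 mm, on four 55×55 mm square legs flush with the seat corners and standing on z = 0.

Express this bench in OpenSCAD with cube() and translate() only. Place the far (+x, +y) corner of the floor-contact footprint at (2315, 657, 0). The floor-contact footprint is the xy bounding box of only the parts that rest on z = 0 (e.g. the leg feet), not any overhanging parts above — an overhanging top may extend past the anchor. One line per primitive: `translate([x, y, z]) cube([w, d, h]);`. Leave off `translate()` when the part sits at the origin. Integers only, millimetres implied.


// leg_h = 452 − 34 = 418
translate([137, 268, 418]) cube([2178, 389, 34]);
translate([137, 268, 0]) cube([55, 55, 418]);
translate([137, 602, 0]) cube([55, 55, 418]);
translate([2260, 268, 0]) cube([55, 55, 418]);
translate([2260, 602, 0]) cube([55, 55, 418]);


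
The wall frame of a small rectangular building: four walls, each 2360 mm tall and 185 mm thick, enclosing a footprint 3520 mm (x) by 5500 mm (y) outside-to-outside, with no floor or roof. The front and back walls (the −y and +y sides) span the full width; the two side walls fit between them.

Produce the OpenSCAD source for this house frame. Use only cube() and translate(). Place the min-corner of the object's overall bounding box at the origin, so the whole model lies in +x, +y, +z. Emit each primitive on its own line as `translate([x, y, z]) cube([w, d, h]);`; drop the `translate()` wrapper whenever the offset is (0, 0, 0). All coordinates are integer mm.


cube([3520, 185, 2360]);
translate([0, 5315, 0]) cube([3520, 185, 2360]);
translate([0, 185, 0]) cube([185, 5130, 2360]);
translate([3335, 185, 0]) cube([185, 5130, 2360]);


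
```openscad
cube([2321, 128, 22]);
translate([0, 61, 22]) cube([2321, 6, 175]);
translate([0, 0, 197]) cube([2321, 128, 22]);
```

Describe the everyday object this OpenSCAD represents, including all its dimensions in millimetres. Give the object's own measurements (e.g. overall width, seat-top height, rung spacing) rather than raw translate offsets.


An I-beam lying along x, 2321 mm long. Overall section height 219 mm. Two flanges 128 mm wide (y) and 22 mm thick, one on the floor and one at the top; a web 6 mm thick runs between them, centred on the flange width.


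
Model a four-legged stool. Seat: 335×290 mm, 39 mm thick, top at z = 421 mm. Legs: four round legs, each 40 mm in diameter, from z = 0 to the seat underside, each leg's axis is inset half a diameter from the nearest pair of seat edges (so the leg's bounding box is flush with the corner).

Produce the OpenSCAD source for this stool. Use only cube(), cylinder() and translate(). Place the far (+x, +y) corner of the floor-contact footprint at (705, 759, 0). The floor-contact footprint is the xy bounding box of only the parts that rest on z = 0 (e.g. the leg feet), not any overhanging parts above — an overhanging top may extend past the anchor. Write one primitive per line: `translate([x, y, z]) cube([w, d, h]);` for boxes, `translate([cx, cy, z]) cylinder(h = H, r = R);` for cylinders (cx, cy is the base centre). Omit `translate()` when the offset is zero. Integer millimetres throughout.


translate([370, 469, 382]) cube([335, 290, 39]);
translate([390, 489, 0]) cylinder(h = 382, r = 20);
translate([685, 489, 0]) cylinder(h = 382, r = 20);
translate([390, 739, 0]) cylinder(h = 382, r = 20);
translate([685, 739, 0]) cylinder(h = 382, r = 20);


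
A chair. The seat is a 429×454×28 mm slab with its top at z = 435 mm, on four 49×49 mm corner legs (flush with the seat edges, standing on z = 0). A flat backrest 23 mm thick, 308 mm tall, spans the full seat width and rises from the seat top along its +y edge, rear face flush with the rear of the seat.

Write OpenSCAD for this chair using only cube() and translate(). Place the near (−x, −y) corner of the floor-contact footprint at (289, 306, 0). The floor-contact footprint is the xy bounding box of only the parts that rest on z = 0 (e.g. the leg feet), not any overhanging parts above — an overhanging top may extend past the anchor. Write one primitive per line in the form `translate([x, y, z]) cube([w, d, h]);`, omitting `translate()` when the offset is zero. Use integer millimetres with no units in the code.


translate([289, 306, 407]) cube([429, 454, 28]);
translate([289, 306, 0]) cube([49, 49, 407]);
translate([669, 306, 0]) cube([49, 49, 407]);
translate([289, 711, 0]) cube([49, 49, 407]);
translate([669, 711, 0]) cube([49, 49, 407]);
translate([289, 737, 435]) cube([429, 23, 308]);


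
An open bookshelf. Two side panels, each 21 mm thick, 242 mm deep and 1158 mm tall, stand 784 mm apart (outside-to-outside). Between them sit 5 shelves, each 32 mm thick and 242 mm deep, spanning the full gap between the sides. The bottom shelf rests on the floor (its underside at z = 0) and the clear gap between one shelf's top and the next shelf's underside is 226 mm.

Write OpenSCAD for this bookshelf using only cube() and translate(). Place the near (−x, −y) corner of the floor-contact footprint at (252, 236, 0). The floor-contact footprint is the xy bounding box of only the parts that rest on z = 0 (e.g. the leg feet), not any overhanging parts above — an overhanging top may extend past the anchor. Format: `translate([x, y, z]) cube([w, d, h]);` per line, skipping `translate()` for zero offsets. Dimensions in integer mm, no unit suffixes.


translate([252, 236, 0]) cube([21, 242, 1158]);
translate([1015, 236, 0]) cube([21, 242, 1158]);
translate([273, 236, 0]) cube([742, 242, 32]);
translate([273, 236, 258]) cube([742, 242, 32]);
translate([273, 236, 516]) cube([742, 242, 32]);
translate([273, 236, 774]) cube([742, 242, 32]);
translate([273, 236, 1032]) cube([742, 242, 32]);


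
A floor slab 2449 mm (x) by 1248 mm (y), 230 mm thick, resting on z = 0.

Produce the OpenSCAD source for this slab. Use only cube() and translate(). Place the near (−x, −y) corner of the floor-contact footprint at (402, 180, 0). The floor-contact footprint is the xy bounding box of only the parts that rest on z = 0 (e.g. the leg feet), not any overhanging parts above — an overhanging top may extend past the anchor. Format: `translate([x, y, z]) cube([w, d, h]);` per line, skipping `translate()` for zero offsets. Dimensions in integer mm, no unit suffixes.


translate([402, 180, 0]) cube([2449, 1248, 230]);


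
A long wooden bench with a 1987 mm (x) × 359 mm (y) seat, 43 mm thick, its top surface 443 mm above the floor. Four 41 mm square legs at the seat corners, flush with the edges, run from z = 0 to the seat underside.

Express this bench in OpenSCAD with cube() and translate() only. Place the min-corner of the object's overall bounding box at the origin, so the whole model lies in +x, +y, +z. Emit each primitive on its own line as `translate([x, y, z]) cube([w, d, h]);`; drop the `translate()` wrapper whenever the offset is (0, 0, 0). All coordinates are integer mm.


translate([0, 0, 400]) cube([1987, 359, 43]);
cube([41, 41, 400]);
translate([0, 318, 0]) cube([41, 41, 400]);
translate([1946, 0, 0]) cube([41, 41, 400]);
translate([1946, 318, 0]) cube([41, 41, 400]);


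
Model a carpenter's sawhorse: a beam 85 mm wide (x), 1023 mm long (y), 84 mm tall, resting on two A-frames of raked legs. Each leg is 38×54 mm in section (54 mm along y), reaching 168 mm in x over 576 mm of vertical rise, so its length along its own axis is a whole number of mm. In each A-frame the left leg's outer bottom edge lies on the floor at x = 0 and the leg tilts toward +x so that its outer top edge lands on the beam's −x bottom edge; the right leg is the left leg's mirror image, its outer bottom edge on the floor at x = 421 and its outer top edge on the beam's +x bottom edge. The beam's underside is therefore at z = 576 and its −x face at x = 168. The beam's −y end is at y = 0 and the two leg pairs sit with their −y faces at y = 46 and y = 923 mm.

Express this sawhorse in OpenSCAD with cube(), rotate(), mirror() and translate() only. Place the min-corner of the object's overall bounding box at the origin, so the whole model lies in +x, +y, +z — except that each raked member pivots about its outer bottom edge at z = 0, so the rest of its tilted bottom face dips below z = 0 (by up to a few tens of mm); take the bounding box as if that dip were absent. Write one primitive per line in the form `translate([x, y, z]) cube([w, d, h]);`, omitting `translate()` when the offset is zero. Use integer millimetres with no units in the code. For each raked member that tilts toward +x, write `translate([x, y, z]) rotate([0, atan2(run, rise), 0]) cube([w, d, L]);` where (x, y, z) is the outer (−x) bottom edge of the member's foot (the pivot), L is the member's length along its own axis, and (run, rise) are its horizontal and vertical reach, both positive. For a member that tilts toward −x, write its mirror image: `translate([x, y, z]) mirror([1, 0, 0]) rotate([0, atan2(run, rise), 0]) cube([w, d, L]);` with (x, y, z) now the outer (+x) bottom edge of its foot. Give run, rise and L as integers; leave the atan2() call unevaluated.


// leg length = √(168² + 576²) = 600
// right-leg outer foot x = 2·168 + 85 = 421
// beam min-corner = (168, 0, 576)
translate([168, 0, 576]) cube([85, 1023, 84]);
translate([0, 46, 0]) rotate([0, atan2(168, 576), 0]) cube([38, 54, 600]);
translate([421, 46, 0]) mirror([1, 0, 0]) rotate([0, atan2(168, 576), 0]) cube([38, 54, 600]);
translate([0, 923, 0]) rotate([0, atan2(168, 576), 0]) cube([38, 54, 600]);
translate([421, 923, 0]) mirror([1, 0, 0]) rotate([0, atan2(168, 576), 0]) cube([38, 54, 600]);


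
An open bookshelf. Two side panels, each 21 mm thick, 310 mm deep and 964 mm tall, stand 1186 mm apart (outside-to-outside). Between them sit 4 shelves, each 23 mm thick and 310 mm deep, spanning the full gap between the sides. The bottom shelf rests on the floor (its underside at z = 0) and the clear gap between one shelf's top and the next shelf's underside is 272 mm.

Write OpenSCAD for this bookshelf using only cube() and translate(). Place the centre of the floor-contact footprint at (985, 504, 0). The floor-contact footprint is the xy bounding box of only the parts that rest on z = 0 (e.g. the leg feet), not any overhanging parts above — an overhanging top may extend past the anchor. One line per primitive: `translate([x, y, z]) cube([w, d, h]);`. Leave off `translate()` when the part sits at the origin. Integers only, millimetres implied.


translate([392, 349, 0]) cube([21, 310, 964]);
translate([1557, 349, 0]) cube([21, 310, 964]);
translate([413, 349, 0]) cube([1144, 310, 23]);
translate([413, 349, 295]) cube([1144, 310, 23]);
translate([413, 349, 590]) cube([1144, 310, 23]);
translate([413, 349, 885]) cube([1144, 310, 23]);


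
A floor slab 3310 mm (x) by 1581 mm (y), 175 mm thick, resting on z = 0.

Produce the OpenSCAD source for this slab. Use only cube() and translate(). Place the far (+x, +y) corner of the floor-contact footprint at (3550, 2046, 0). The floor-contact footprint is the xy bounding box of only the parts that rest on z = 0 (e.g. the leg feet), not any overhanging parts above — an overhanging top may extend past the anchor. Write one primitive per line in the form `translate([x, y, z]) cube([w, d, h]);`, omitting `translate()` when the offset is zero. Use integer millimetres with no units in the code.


translate([240, 465, 0]) cube([3310, 1581, 175]);


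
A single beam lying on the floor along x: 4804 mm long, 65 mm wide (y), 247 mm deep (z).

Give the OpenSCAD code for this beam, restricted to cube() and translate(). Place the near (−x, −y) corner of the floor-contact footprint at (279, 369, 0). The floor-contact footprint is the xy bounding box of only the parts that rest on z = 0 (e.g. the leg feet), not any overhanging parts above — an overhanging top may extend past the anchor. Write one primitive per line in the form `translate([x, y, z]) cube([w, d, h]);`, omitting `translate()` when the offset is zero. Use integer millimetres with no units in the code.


translate([279, 369, 0]) cube([4804, 65, 247]);


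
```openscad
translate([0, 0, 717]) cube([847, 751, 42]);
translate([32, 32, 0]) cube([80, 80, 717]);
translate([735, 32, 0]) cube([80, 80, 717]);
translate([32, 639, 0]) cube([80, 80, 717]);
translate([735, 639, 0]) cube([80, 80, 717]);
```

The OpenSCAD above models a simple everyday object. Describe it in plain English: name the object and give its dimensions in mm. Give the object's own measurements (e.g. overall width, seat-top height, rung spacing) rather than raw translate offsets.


A rectangular dining table. The top is 847×751×42 mm with its upper surface at z = 759 mm. It stands on four 80×80 mm square legs, each inset 32 mm from the nearest pair of top edges, running from the floor to the underside of the top.


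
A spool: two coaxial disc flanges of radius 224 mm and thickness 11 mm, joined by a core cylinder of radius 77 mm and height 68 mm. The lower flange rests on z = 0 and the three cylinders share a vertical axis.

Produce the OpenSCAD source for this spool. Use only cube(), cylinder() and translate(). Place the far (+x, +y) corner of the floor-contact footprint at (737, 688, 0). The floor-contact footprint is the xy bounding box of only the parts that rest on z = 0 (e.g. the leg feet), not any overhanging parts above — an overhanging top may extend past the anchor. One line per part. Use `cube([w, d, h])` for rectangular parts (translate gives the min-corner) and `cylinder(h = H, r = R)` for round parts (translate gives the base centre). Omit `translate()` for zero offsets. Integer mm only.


translate([513, 464, 0]) cylinder(h = 11, r = 224);
translate([513, 464, 11]) cylinder(h = 68, r = 77);
translate([513, 464, 79]) cylinder(h = 11, r = 224);


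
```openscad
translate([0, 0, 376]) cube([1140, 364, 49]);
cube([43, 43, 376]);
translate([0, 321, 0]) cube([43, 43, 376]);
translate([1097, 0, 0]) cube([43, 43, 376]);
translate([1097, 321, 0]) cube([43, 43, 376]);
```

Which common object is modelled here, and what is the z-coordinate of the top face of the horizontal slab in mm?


A bench. The seat-top height is 425 mm.

A long slab on four corner posts — a bench. The slab sits at z = 376 with thickness 49, so the top is 376 + 49 = 425 mm.


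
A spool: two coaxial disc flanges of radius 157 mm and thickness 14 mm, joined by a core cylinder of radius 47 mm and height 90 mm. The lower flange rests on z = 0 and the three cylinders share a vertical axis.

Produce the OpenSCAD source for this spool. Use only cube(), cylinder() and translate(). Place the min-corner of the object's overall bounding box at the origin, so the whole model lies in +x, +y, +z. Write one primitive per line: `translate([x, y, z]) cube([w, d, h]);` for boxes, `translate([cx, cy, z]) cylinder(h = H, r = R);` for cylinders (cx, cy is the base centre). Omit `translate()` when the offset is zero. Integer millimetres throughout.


translate([157, 157, 0]) cylinder(h = 14, r = 157);
translate([157, 157, 14]) cylinder(h = 90, r = 47);
translate([157, 157, 104]) cylinder(h = 14, r = 157);


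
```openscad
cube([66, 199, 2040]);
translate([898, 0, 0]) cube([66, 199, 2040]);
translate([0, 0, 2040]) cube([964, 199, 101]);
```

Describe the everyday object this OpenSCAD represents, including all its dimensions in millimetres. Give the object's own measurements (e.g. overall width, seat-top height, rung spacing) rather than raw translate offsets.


A door frame. The clear opening is 832 mm wide and 2040 mm high. Two 66 mm wide jambs, 199 mm deep, stand either side of the opening from the floor to the top of the opening. A 101 mm thick head sits across the top of both jambs, spanning the full outside width of the frame.


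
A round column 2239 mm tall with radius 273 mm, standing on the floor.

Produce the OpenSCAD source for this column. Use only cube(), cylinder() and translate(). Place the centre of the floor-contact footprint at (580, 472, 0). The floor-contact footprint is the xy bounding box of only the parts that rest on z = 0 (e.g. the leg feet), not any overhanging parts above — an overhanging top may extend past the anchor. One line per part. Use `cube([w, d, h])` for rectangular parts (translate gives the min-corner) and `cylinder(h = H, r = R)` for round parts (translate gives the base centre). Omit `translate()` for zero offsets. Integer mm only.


translate([580, 472, 0]) cylinder(h = 2239, r = 273);


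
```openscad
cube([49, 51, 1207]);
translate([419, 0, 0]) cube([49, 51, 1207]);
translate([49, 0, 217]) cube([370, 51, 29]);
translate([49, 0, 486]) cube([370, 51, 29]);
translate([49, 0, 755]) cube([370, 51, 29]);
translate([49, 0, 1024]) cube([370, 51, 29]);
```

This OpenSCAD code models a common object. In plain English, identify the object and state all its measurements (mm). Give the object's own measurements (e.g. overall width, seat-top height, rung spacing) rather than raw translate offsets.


A straight ladder. Two 49×51 mm vertical rails, 1207 mm tall, stand 468 mm apart (outside-to-outside) with their front faces coplanar on the −y side. 4 rungs, each 51 mm deep and 29 mm tall, span between the inner faces of the rails, front faces flush with the rails. The lowest rung's underside is at z = 217 mm and rungs are spaced 269 mm apart (underside to underside).


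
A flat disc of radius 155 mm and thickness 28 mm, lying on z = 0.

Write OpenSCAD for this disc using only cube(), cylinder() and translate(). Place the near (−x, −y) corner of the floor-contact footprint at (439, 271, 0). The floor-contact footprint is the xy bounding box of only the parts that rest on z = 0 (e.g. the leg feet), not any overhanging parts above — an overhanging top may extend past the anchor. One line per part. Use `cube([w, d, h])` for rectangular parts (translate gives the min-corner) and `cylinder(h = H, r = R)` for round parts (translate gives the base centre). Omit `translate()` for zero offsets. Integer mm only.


translate([594, 426, 0]) cylinder(h = 28, r = 155);
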